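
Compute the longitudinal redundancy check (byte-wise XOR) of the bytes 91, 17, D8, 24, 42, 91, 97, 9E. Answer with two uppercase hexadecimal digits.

A0

XOR the bytes together:
  start with 0x91
  0x91 ⊕ 0x17 = 0x86
  0x86 ⊕ 0xD8 = 0x5E
  0x5E ⊕ 0x24 = 0x7A
  0x7A ⊕ 0x42 = 0x38
  0x38 ⊕ 0x91 = 0xA9
  0xA9 ⊕ 0x97 = 0x3E
  0x3E ⊕ 0x9E = 0xA0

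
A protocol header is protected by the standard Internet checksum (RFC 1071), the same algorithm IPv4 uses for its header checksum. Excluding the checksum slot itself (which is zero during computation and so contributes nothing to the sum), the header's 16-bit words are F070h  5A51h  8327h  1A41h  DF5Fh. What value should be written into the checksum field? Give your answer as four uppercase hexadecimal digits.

One's-complement addition (fold any carry out of bit 15 back into bit 0):
  0xF070 + 0x5A51 = 0x14AC1 → wrap carry → 0x4AC2
  0x4AC2 + 0x8327 = 0x0CDE9
  0xCDE9 + 0x1A41 = 0x0E82A
  0xE82A + 0xDF5F = 0x1C789 → wrap carry → 0xC78A
One's-complement sum = 0xC78A.
Checksum = ~0xC78A & 0xFFFF = 0x3875.

3875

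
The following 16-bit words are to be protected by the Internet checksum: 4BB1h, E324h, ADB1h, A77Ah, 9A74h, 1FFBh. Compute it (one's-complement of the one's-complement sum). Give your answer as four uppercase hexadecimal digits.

One's-complement addition (fold any carry out of bit 15 back into bit 0):
  0x4BB1 + 0xE324 = 0x12ED5 → wrap carry → 0x2ED6
  0x2ED6 + 0xADB1 = 0x0DC87
  0xDC87 + 0xA77A = 0x18401 → wrap carry → 0x8402
  0x8402 + 0x9A74 = 0x11E76 → wrap carry → 0x1E77
  0x1E77 + 0x1FFB = 0x03E72
One's-complement sum = 0x3E72.
Checksum = ~0x3E72 & 0xFFFF = 0xC18D.

C18D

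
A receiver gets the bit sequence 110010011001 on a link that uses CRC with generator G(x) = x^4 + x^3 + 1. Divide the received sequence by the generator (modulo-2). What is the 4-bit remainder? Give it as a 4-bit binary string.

Modulo-2 division of 110010011001 by 11001:
  pos 0: 11001 XOR 11001 = 00000
  pos 7: 11001 XOR 11001 = 00000
Remainder = 0000 (zero — the frame passes the CRC check).

0000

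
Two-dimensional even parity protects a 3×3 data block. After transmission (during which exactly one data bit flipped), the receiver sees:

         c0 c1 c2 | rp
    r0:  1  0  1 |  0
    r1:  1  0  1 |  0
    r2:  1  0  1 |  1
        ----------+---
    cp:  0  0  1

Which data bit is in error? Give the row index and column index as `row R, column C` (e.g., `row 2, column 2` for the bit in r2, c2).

row 2, column 0

Recompute each row's even parity and compare to rp:
  r0: data parity 0, sent rp 0 → ok
  r1: data parity 0, sent rp 0 → ok
  r2: data parity 0, sent rp 1 → mismatch
Recompute each column's even parity and compare to cp:
  c0: data parity 1, sent cp 0 → mismatch
  c1: data parity 0, sent cp 0 → ok
  c2: data parity 1, sent cp 1 → ok
Exactly one row (r2) and one column (c0) fail → the flipped bit is at their intersection.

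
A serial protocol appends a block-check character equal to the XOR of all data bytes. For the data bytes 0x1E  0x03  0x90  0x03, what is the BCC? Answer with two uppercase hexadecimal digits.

XOR the bytes together:
  start with 0x1E
  0x1E ⊕ 0x03 = 0x1D
  0x1D ⊕ 0x90 = 0x8D
  0x8D ⊕ 0x03 = 0x8E

8E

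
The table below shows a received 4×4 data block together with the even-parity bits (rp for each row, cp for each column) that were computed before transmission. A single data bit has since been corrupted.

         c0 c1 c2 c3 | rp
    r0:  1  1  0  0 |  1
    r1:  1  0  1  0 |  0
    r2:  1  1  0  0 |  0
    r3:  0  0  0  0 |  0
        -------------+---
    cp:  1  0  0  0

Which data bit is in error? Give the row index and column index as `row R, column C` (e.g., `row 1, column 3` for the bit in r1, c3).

Recompute each row's even parity and compare to rp:
  r0: data parity 0, sent rp 1 → mismatch
  r1: data parity 0, sent rp 0 → ok
  r2: data parity 0, sent rp 0 → ok
  r3: data parity 0, sent rp 0 → ok
Recompute each column's even parity and compare to cp:
  c0: data parity 1, sent cp 1 → ok
  c1: data parity 0, sent cp 0 → ok
  c2: data parity 1, sent cp 0 → mismatch
  c3: data parity 0, sent cp 0 → ok
Exactly one row (r0) and one column (c2) fail → the flipped bit is at their intersection.

row 0, column 2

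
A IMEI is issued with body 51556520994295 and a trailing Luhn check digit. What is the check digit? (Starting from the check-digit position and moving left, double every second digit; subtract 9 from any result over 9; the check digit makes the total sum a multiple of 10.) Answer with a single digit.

2

Partial digits right→left: 5 9 2 4 9 9 0 2 5 6 5 5 1 5
Double every second digit counting from the check-digit position (so the 1st, 3rd, 5th, ... of the partial from the right).
  doubled (with −9 where >9): 1 4 9 0 1 1 2 → sum 18
  kept as-is: 9 4 9 2 6 5 5 → sum 40
Total = 18 + 40 = 58.
Check digit = (10 − (58 mod 10)) mod 10 = 2.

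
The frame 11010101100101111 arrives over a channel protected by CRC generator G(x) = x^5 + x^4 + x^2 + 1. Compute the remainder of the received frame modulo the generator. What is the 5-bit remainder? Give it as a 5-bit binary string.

10101

Modulo-2 division of 11010101100101111 by 110101:
  pos 0: 110101 XOR 110101 = 000000
  pos 7: 110010 XOR 110101 = 000111
  pos 10: 111111 XOR 110101 = 001010
Remainder = 10101 (nonzero — an error is detected).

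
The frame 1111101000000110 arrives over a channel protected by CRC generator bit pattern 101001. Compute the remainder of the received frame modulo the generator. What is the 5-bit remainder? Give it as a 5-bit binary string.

Modulo-2 division of 1111101000000110 by 101001:
  pos 0: 111110 XOR 101001 = 010111
  pos 1: 101111 XOR 101001 = 000110
  pos 4: 110000 XOR 101001 = 011001
  pos 5: 110010 XOR 101001 = 011011
  pos 6: 110110 XOR 101001 = 011111
  pos 7: 111110 XOR 101001 = 010111
  pos 8: 101111 XOR 101001 = 000110
Remainder = 11010 (nonzero — an error is detected).

11010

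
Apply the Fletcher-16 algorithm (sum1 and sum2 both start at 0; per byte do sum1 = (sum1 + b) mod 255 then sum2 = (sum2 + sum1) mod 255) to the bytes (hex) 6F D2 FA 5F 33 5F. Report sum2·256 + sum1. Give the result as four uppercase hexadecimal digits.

Running sums (mod 255):
  after byte 0 (6F): sum1=111, sum2=111
  after byte 1 (D2): sum1=66, sum2=177
  after byte 2 (FA): sum1=61, sum2=238
  after byte 3 (5F): sum1=156, sum2=139
  after byte 4 (33): sum1=207, sum2=91
  after byte 5 (5F): sum1=47, sum2=138
Checksum = sum2·256 + sum1 = 138·256 + 47 = 35375 = 0x8A2F.

8A2F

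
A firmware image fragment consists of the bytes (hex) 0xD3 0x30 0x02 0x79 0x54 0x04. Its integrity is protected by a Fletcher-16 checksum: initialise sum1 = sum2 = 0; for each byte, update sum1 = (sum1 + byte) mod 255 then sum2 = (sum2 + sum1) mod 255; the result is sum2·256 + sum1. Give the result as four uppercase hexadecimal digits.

Running sums (mod 255):
  after byte 0 (0xD3): sum1=211, sum2=211
  after byte 1 (0x30): sum1=4, sum2=215
  after byte 2 (0x02): sum1=6, sum2=221
  after byte 3 (0x79): sum1=127, sum2=93
  after byte 4 (0x54): sum1=211, sum2=49
  after byte 5 (0x04): sum1=215, sum2=9
Checksum = sum2·256 + sum1 = 9·256 + 215 = 2519 = 0x09D7.

09D7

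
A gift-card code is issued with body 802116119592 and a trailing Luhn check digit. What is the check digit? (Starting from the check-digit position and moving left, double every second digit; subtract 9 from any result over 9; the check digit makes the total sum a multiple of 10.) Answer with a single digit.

Partial digits right→left: 2 9 5 9 1 1 6 1 1 2 0 8
Double every second digit counting from the check-digit position (so the 1st, 3rd, 5th, ... of the partial from the right).
  doubled (with −9 where >9): 4 1 2 3 2 0 → sum 12
  kept as-is: 9 9 1 1 2 8 → sum 30
Total = 12 + 30 = 42.
Check digit = (10 − (42 mod 10)) mod 10 = 8.

8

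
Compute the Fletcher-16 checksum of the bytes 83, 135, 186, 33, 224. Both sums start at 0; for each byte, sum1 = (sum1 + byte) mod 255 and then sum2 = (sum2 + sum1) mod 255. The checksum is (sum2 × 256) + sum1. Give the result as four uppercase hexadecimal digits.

1297

Running sums (mod 255):
  after byte 0 (83): sum1=83, sum2=83
  after byte 1 (135): sum1=218, sum2=46
  after byte 2 (186): sum1=149, sum2=195
  after byte 3 (33): sum1=182, sum2=122
  after byte 4 (224): sum1=151, sum2=18
Checksum = sum2·256 + sum1 = 18·256 + 151 = 4759 = 0x1297.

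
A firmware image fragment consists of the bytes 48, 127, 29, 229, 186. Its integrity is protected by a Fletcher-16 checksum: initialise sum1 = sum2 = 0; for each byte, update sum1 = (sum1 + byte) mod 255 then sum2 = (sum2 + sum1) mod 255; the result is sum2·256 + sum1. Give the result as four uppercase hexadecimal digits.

Running sums (mod 255):
  after byte 0 (48): sum1=48, sum2=48
  after byte 1 (127): sum1=175, sum2=223
  after byte 2 (29): sum1=204, sum2=172
  after byte 3 (229): sum1=178, sum2=95
  after byte 4 (186): sum1=109, sum2=204
Checksum = sum2·256 + sum1 = 204·256 + 109 = 52333 = 0xCC6D.

CC6D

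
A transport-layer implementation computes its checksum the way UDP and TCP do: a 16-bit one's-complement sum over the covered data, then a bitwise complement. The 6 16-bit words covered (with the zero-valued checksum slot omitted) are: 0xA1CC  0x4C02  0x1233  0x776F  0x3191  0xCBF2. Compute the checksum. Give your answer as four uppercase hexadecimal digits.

One's-complement addition (fold any carry out of bit 15 back into bit 0):
  0xA1CC + 0x4C02 = 0x0EDCE
  0xEDCE + 0x1233 = 0x10001 → wrap carry → 0x0002
  0x0002 + 0x776F = 0x07771
  0x7771 + 0x3191 = 0x0A902
  0xA902 + 0xCBF2 = 0x174F4 → wrap carry → 0x74F5
One's-complement sum = 0x74F5.
Checksum = ~0x74F5 & 0xFFFF = 0x8B0A.

8B0A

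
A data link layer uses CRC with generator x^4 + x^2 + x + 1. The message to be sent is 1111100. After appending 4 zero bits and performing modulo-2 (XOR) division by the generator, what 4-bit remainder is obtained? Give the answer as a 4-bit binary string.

Append 4 zeros: 11111000000. Divide by 10111 (XOR where the leading bit is 1):
  pos 0: 11111 XOR 10111 = 01000
  pos 1: 10000 XOR 10111 = 00111
  pos 3: 11100 XOR 10111 = 01011
  pos 4: 10110 XOR 10111 = 00001
Remainder (last 4 bits) = 0100. This is the CRC / FCS.

0100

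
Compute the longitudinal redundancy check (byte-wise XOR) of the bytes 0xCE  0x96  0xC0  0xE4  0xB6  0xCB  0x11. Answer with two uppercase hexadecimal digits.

10

XOR the bytes together:
  start with 0xCE
  0xCE ⊕ 0x96 = 0x58
  0x58 ⊕ 0xC0 = 0x98
  0x98 ⊕ 0xE4 = 0x7C
  0x7C ⊕ 0xB6 = 0xCA
  0xCA ⊕ 0xCB = 0x01
  0x01 ⊕ 0x11 = 0x10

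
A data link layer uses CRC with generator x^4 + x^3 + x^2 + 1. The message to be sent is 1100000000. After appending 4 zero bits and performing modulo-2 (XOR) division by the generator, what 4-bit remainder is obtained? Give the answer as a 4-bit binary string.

1001

Append 4 zeros: 11000000000000. Divide by 11101 (XOR where the leading bit is 1):
  pos 0: 11000 XOR 11101 = 00101
  pos 2: 10100 XOR 11101 = 01001
  pos 3: 10010 XOR 11101 = 01111
  pos 4: 11110 XOR 11101 = 00011
  pos 7: 11000 XOR 11101 = 00101
  pos 9: 10100 XOR 11101 = 01001
Remainder (last 4 bits) = 1001. This is the CRC / FCS.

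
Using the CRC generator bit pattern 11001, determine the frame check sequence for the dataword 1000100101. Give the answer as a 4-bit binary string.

0101

Append 4 zeros: 10001001010000. Divide by 11001 (XOR where the leading bit is 1):
  pos 0: 10001 XOR 11001 = 01000
  pos 1: 10000 XOR 11001 = 01001
  pos 2: 10010 XOR 11001 = 01011
  pos 3: 10111 XOR 11001 = 01110
  pos 4: 11100 XOR 11001 = 00101
  pos 6: 10110 XOR 11001 = 01111
  pos 7: 11110 XOR 11001 = 00111
  pos 9: 11100 XOR 11001 = 00101
Remainder (last 4 bits) = 0101. This is the CRC / FCS.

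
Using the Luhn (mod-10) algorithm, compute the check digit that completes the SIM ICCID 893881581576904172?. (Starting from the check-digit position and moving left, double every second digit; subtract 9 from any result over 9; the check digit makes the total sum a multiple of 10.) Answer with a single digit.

3

Partial digits right→left: 2 7 1 4 0 9 6 7 5 1 8 5 1 8 8 3 9 8
Double every second digit counting from the check-digit position (so the 1st, 3rd, 5th, ... of the partial from the right).
  doubled (with −9 where >9): 4 2 0 3 1 7 2 7 9 → sum 35
  kept as-is: 7 4 9 7 1 5 8 3 8 → sum 52
Total = 35 + 52 = 87.
Check digit = (10 − (87 mod 10)) mod 10 = 3.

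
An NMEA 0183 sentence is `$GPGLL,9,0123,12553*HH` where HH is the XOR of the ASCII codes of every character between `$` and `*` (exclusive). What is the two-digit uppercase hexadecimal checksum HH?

XOR the ASCII codes of the payload characters:
  'G' = 0x47 → acc = 0x47
  'P' = 0x50 → acc = 0x17
  'G' = 0x47 → acc = 0x50
  'L' = 0x4C → acc = 0x1C
  'L' = 0x4C → acc = 0x50
  ',' = 0x2C → acc = 0x7C
  '9' = 0x39 → acc = 0x45
  ',' = 0x2C → acc = 0x69
  '0' = 0x30 → acc = 0x59
  '1' = 0x31 → acc = 0x68
  '2' = 0x32 → acc = 0x5A
  '3' = 0x33 → acc = 0x69
  ',' = 0x2C → acc = 0x45
  '1' = 0x31 → acc = 0x74
  '2' = 0x32 → acc = 0x46
  '5' = 0x35 → acc = 0x73
  '5' = 0x35 → acc = 0x46
  '3' = 0x33 → acc = 0x75
Checksum = 0x75.

75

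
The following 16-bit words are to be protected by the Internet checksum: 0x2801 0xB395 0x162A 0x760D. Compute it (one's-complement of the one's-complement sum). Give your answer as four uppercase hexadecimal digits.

One's-complement addition (fold any carry out of bit 15 back into bit 0):
  0x2801 + 0xB395 = 0x0DB96
  0xDB96 + 0x162A = 0x0F1C0
  0xF1C0 + 0x760D = 0x167CD → wrap carry → 0x67CE
One's-complement sum = 0x67CE.
Checksum = ~0x67CE & 0xFFFF = 0x9831.

9831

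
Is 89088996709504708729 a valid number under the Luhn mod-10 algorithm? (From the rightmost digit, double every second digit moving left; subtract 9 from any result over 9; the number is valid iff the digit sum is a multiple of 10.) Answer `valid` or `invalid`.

valid

From the right, keep odd positions and double even positions (subtract 9 from any doubled value over 9):
  doubled (positions 2,4,...): 4 7 5 0 9 5 9 7 0 7 → sum 53
  kept (positions 1,3,...): 9 7 0 4 5 0 6 9 8 9 → sum 57
Total = 110.
110 mod 10 = 0, so the number is valid.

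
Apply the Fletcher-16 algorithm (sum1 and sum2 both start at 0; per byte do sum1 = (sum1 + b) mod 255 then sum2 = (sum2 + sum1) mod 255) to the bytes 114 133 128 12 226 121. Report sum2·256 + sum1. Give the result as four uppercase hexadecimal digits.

AFE0

Running sums (mod 255):
  after byte 0 (114): sum1=114, sum2=114
  after byte 1 (133): sum1=247, sum2=106
  after byte 2 (128): sum1=120, sum2=226
  after byte 3 (12): sum1=132, sum2=103
  after byte 4 (226): sum1=103, sum2=206
  after byte 5 (121): sum1=224, sum2=175
Checksum = sum2·256 + sum1 = 175·256 + 224 = 45024 = 0xAFE0.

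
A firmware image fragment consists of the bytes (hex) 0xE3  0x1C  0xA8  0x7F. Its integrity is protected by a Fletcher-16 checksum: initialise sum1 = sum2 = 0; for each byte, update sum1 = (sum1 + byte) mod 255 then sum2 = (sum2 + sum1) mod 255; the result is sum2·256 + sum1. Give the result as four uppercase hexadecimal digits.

Running sums (mod 255):
  after byte 0 (0xE3): sum1=227, sum2=227
  after byte 1 (0x1C): sum1=0, sum2=227
  after byte 2 (0xA8): sum1=168, sum2=140
  after byte 3 (0x7F): sum1=40, sum2=180
Checksum = sum2·256 + sum1 = 180·256 + 40 = 46120 = 0xB428.

B428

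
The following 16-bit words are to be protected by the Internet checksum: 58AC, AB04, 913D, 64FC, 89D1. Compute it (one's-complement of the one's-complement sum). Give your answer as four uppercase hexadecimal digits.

7C43

One's-complement addition (fold any carry out of bit 15 back into bit 0):
  0x58AC + 0xAB04 = 0x103B0 → wrap carry → 0x03B1
  0x03B1 + 0x913D = 0x094EE
  0x94EE + 0x64FC = 0x0F9EA
  0xF9EA + 0x89D1 = 0x183BB → wrap carry → 0x83BC
One's-complement sum = 0x83BC.
Checksum = ~0x83BC & 0xFFFF = 0x7C43.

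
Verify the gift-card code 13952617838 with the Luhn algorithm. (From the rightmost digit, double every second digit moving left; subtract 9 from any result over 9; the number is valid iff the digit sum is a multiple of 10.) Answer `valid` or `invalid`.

valid

From the right, keep odd positions and double even positions (subtract 9 from any doubled value over 9):
  doubled (positions 2,4,...): 6 5 3 1 6 → sum 21
  kept (positions 1,3,...): 8 8 1 2 9 1 → sum 29
Total = 50.
50 mod 10 = 0, so the number is valid.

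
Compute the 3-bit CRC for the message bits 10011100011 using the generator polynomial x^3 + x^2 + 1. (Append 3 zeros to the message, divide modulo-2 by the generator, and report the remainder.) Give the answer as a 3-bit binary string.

111

Append 3 zeros: 10011100011000. Divide by 1101 (XOR where the leading bit is 1):
  pos 0: 1001 XOR 1101 = 0100
  pos 1: 1001 XOR 1101 = 0100
  pos 2: 1001 XOR 1101 = 0100
  pos 3: 1000 XOR 1101 = 0101
  pos 4: 1010 XOR 1101 = 0111
  pos 5: 1110 XOR 1101 = 0011
  pos 7: 1111 XOR 1101 = 0010
  pos 9: 1000 XOR 1101 = 0101
  pos 10: 1010 XOR 1101 = 0111
Remainder (last 3 bits) = 111. This is the CRC / FCS.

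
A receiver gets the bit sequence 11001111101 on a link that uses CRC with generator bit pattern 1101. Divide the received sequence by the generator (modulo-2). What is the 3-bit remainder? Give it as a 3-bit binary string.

Modulo-2 division of 11001111101 by 1101:
  pos 0: 1100 XOR 1101 = 0001
  pos 3: 1111 XOR 1101 = 0010
  pos 5: 1011 XOR 1101 = 0110
  pos 6: 1100 XOR 1101 = 0001
Remainder = 011 (nonzero — an error is detected).

011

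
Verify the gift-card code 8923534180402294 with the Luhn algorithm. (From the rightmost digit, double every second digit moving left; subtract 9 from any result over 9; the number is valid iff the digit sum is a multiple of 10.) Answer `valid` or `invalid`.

From the right, keep odd positions and double even positions (subtract 9 from any doubled value over 9):
  doubled (positions 2,4,...): 9 4 8 7 8 1 4 7 → sum 48
  kept (positions 1,3,...): 4 2 0 0 1 3 3 9 → sum 22
Total = 70.
70 mod 10 = 0, so the number is valid.

valid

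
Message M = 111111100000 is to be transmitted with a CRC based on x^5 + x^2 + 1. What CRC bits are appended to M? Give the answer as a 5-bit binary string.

11101

Append 5 zeros: 11111110000000000. Divide by 100101 (XOR where the leading bit is 1):
  pos 0: 111111 XOR 100101 = 011010
  pos 1: 110101 XOR 100101 = 010000
  pos 2: 100000 XOR 100101 = 000101
  pos 5: 101000 XOR 100101 = 001101
  pos 7: 110100 XOR 100101 = 010001
  pos 8: 100010 XOR 100101 = 000111
  pos 11: 111000 XOR 100101 = 011101
Remainder (last 5 bits) = 11101. This is the CRC / FCS.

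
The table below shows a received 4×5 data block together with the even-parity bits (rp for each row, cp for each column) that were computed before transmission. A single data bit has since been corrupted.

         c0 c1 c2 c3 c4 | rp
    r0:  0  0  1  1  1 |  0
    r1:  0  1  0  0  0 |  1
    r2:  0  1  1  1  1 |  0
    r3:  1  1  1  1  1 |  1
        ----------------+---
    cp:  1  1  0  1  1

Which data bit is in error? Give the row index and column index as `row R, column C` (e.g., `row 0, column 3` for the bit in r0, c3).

Recompute each row's even parity and compare to rp:
  r0: data parity 1, sent rp 0 → mismatch
  r1: data parity 1, sent rp 1 → ok
  r2: data parity 0, sent rp 0 → ok
  r3: data parity 1, sent rp 1 → ok
Recompute each column's even parity and compare to cp:
  c0: data parity 1, sent cp 1 → ok
  c1: data parity 1, sent cp 1 → ok
  c2: data parity 1, sent cp 0 → mismatch
  c3: data parity 1, sent cp 1 → ok
  c4: data parity 1, sent cp 1 → ok
Exactly one row (r0) and one column (c2) fail → the flipped bit is at their intersection.

row 0, column 2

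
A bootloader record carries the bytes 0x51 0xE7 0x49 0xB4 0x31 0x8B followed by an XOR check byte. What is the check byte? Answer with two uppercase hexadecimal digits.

F1

XOR the bytes together:
  start with 0x51
  0x51 ⊕ 0xE7 = 0xB6
  0xB6 ⊕ 0x49 = 0xFF
  0xFF ⊕ 0xB4 = 0x4B
  0x4B ⊕ 0x31 = 0x7A
  0x7A ⊕ 0x8B = 0xF1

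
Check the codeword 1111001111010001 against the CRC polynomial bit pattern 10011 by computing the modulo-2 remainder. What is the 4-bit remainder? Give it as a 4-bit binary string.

0000

Modulo-2 division of 1111001111010001 by 10011:
  pos 0: 11110 XOR 10011 = 01101
  pos 1: 11010 XOR 10011 = 01001
  pos 2: 10011 XOR 10011 = 00000
  pos 7: 11101 XOR 10011 = 01110
  pos 8: 11100 XOR 10011 = 01111
  pos 9: 11110 XOR 10011 = 01101
  pos 10: 11010 XOR 10011 = 01001
  pos 11: 10011 XOR 10011 = 00000
Remainder = 0000 (zero — the frame passes the CRC check).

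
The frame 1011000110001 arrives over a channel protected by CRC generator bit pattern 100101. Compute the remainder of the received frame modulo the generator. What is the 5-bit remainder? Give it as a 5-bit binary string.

10001

Modulo-2 division of 1011000110001 by 100101:
  pos 0: 101100 XOR 100101 = 001001
  pos 2: 100101 XOR 100101 = 000000
Remainder = 10001 (nonzero — an error is detected).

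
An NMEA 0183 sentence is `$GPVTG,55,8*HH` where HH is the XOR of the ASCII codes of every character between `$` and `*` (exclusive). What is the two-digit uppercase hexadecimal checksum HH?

6A

XOR the ASCII codes of the payload characters:
  'G' = 0x47 → acc = 0x47
  'P' = 0x50 → acc = 0x17
  'V' = 0x56 → acc = 0x41
  'T' = 0x54 → acc = 0x15
  'G' = 0x47 → acc = 0x52
  ',' = 0x2C → acc = 0x7E
  '5' = 0x35 → acc = 0x4B
  '5' = 0x35 → acc = 0x7E
  ',' = 0x2C → acc = 0x52
  '8' = 0x38 → acc = 0x6A
Checksum = 0x6A.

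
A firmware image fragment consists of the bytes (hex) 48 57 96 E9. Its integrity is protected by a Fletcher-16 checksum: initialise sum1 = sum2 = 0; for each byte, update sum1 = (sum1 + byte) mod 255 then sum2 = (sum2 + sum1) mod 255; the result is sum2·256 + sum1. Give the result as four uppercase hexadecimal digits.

Running sums (mod 255):
  after byte 0 (48): sum1=72, sum2=72
  after byte 1 (57): sum1=159, sum2=231
  after byte 2 (96): sum1=54, sum2=30
  after byte 3 (E9): sum1=32, sum2=62
Checksum = sum2·256 + sum1 = 62·256 + 32 = 15904 = 0x3E20.

3E20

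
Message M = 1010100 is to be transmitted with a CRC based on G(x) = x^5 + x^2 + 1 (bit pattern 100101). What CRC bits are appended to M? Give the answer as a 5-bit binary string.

Append 5 zeros: 101010000000. Divide by 100101 (XOR where the leading bit is 1):
  pos 0: 101010 XOR 100101 = 001111
  pos 2: 111100 XOR 100101 = 011001
  pos 3: 110010 XOR 100101 = 010111
  pos 4: 101110 XOR 100101 = 001011
  pos 6: 101100 XOR 100101 = 001001
Remainder (last 5 bits) = 01001. This is the CRC / FCS.

01001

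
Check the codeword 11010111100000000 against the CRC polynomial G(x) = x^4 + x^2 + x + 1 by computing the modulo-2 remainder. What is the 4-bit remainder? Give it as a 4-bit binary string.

Modulo-2 division of 11010111100000000 by 10111:
  pos 0: 11010 XOR 10111 = 01101
  pos 1: 11011 XOR 10111 = 01100
  pos 2: 11001 XOR 10111 = 01110
  pos 3: 11101 XOR 10111 = 01010
  pos 4: 10101 XOR 10111 = 00010
  pos 7: 10000 XOR 10111 = 00111
  pos 9: 11100 XOR 10111 = 01011
  pos 10: 10110 XOR 10111 = 00001
Remainder = 0100 (nonzero — an error is detected).

0100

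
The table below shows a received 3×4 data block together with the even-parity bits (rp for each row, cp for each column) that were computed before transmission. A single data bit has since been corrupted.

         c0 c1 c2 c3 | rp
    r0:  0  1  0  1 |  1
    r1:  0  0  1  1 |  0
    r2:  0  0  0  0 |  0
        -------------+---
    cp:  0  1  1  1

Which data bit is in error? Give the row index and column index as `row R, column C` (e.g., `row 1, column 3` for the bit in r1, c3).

row 0, column 3

Recompute each row's even parity and compare to rp:
  r0: data parity 0, sent rp 1 → mismatch
  r1: data parity 0, sent rp 0 → ok
  r2: data parity 0, sent rp 0 → ok
Recompute each column's even parity and compare to cp:
  c0: data parity 0, sent cp 0 → ok
  c1: data parity 1, sent cp 1 → ok
  c2: data parity 1, sent cp 1 → ok
  c3: data parity 0, sent cp 1 → mismatch
Exactly one row (r0) and one column (c3) fail → the flipped bit is at their intersection.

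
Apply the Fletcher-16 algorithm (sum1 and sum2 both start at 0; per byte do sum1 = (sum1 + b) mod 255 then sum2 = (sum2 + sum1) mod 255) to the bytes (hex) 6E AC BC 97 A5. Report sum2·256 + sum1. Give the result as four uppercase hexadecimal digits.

Running sums (mod 255):
  after byte 0 (6E): sum1=110, sum2=110
  after byte 1 (AC): sum1=27, sum2=137
  after byte 2 (BC): sum1=215, sum2=97
  after byte 3 (97): sum1=111, sum2=208
  after byte 4 (A5): sum1=21, sum2=229
Checksum = sum2·256 + sum1 = 229·256 + 21 = 58645 = 0xE515.

E515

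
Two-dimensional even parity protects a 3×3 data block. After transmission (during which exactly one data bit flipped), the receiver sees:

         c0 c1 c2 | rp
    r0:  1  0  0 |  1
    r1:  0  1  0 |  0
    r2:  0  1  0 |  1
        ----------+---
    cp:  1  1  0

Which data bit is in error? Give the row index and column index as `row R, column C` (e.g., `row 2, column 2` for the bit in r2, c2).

Recompute each row's even parity and compare to rp:
  r0: data parity 1, sent rp 1 → ok
  r1: data parity 1, sent rp 0 → mismatch
  r2: data parity 1, sent rp 1 → ok
Recompute each column's even parity and compare to cp:
  c0: data parity 1, sent cp 1 → ok
  c1: data parity 0, sent cp 1 → mismatch
  c2: data parity 0, sent cp 0 → ok
Exactly one row (r1) and one column (c1) fail → the flipped bit is at their intersection.

row 1, column 1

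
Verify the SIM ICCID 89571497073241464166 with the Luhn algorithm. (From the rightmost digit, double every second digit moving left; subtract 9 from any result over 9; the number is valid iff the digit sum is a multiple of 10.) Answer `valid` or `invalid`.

From the right, keep odd positions and double even positions (subtract 9 from any doubled value over 9):
  doubled (positions 2,4,...): 3 8 8 8 6 0 9 2 1 7 → sum 52
  kept (positions 1,3,...): 6 1 6 1 2 7 7 4 7 9 → sum 50
Total = 102.
102 mod 10 = 2, so the number is invalid.

invalid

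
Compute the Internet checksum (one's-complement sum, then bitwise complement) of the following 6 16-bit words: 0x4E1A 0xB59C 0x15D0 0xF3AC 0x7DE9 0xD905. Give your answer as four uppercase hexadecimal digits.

One's-complement addition (fold any carry out of bit 15 back into bit 0):
  0x4E1A + 0xB59C = 0x103B6 → wrap carry → 0x03B7
  0x03B7 + 0x15D0 = 0x01987
  0x1987 + 0xF3AC = 0x10D33 → wrap carry → 0x0D34
  0x0D34 + 0x7DE9 = 0x08B1D
  0x8B1D + 0xD905 = 0x16422 → wrap carry → 0x6423
One's-complement sum = 0x6423.
Checksum = ~0x6423 & 0xFFFF = 0x9BDC.

9BDC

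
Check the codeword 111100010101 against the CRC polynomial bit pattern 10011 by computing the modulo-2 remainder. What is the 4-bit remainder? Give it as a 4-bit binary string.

Modulo-2 division of 111100010101 by 10011:
  pos 0: 11110 XOR 10011 = 01101
  pos 1: 11010 XOR 10011 = 01001
  pos 2: 10010 XOR 10011 = 00001
  pos 6: 11010 XOR 10011 = 01001
  pos 7: 10011 XOR 10011 = 00000
Remainder = 0000 (zero — the frame passes the CRC check).

0000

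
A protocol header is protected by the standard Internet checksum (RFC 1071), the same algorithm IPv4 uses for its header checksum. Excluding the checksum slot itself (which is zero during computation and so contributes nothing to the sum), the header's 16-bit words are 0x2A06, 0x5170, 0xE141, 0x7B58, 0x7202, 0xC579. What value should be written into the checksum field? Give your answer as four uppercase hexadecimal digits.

F072

One's-complement addition (fold any carry out of bit 15 back into bit 0):
  0x2A06 + 0x5170 = 0x07B76
  0x7B76 + 0xE141 = 0x15CB7 → wrap carry → 0x5CB8
  0x5CB8 + 0x7B58 = 0x0D810
  0xD810 + 0x7202 = 0x14A12 → wrap carry → 0x4A13
  0x4A13 + 0xC579 = 0x10F8C → wrap carry → 0x0F8D
One's-complement sum = 0x0F8D.
Checksum = ~0x0F8D & 0xFFFF = 0xF072.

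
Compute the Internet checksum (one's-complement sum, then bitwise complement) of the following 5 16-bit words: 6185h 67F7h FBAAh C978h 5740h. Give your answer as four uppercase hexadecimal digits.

One's-complement addition (fold any carry out of bit 15 back into bit 0):
  0x6185 + 0x67F7 = 0x0C97C
  0xC97C + 0xFBAA = 0x1C526 → wrap carry → 0xC527
  0xC527 + 0xC978 = 0x18E9F → wrap carry → 0x8EA0
  0x8EA0 + 0x5740 = 0x0E5E0
One's-complement sum = 0xE5E0.
Checksum = ~0xE5E0 & 0xFFFF = 0x1A1F.

1A1F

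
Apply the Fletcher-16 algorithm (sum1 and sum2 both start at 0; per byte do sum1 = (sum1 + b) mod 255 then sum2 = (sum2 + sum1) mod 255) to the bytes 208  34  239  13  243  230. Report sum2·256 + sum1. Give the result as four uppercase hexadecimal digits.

Running sums (mod 255):
  after byte 0 (208): sum1=208, sum2=208
  after byte 1 (34): sum1=242, sum2=195
  after byte 2 (239): sum1=226, sum2=166
  after byte 3 (13): sum1=239, sum2=150
  after byte 4 (243): sum1=227, sum2=122
  after byte 5 (230): sum1=202, sum2=69
Checksum = sum2·256 + sum1 = 69·256 + 202 = 17866 = 0x45CA.

45CA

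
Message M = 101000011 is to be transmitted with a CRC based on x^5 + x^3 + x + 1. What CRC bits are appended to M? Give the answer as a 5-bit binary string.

01111

Append 5 zeros: 10100001100000. Divide by 101011 (XOR where the leading bit is 1):
  pos 0: 101000 XOR 101011 = 000011
  pos 4: 110110 XOR 101011 = 011101
  pos 5: 111010 XOR 101011 = 010001
  pos 6: 100010 XOR 101011 = 001001
  pos 8: 100100 XOR 101011 = 001111
Remainder (last 5 bits) = 01111. This is the CRC / FCS.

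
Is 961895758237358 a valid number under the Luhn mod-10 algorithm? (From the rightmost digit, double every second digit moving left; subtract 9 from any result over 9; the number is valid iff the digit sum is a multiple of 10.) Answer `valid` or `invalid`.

From the right, keep odd positions and double even positions (subtract 9 from any doubled value over 9):
  doubled (positions 2,4,...): 1 5 4 1 1 7 3 → sum 22
  kept (positions 1,3,...): 8 3 3 8 7 9 1 9 → sum 48
Total = 70.
70 mod 10 = 0, so the number is valid.

valid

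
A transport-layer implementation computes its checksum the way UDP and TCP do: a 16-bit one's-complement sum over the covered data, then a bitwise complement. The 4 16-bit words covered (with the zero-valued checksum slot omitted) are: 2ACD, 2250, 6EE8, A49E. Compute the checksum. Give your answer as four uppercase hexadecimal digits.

9F5B

One's-complement addition (fold any carry out of bit 15 back into bit 0):
  0x2ACD + 0x2250 = 0x04D1D
  0x4D1D + 0x6EE8 = 0x0BC05
  0xBC05 + 0xA49E = 0x160A3 → wrap carry → 0x60A4
One's-complement sum = 0x60A4.
Checksum = ~0x60A4 & 0xFFFF = 0x9F5B.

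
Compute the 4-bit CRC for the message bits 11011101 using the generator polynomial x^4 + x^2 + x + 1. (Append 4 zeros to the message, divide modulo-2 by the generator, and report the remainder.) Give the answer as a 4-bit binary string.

0000

Append 4 zeros: 110111010000. Divide by 10111 (XOR where the leading bit is 1):
  pos 0: 11011 XOR 10111 = 01100
  pos 1: 11001 XOR 10111 = 01110
  pos 2: 11100 XOR 10111 = 01011
  pos 3: 10111 XOR 10111 = 00000
Remainder (last 4 bits) = 0000. This is the CRC / FCS.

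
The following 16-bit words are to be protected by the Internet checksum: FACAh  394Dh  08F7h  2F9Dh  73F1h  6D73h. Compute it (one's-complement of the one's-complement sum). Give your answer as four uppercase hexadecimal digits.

B1EE

One's-complement addition (fold any carry out of bit 15 back into bit 0):
  0xFACA + 0x394D = 0x13417 → wrap carry → 0x3418
  0x3418 + 0x08F7 = 0x03D0F
  0x3D0F + 0x2F9D = 0x06CAC
  0x6CAC + 0x73F1 = 0x0E09D
  0xE09D + 0x6D73 = 0x14E10 → wrap carry → 0x4E11
One's-complement sum = 0x4E11.
Checksum = ~0x4E11 & 0xFFFF = 0xB1EE.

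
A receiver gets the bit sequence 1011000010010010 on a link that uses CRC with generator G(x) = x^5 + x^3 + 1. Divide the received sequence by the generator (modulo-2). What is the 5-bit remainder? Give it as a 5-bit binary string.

Modulo-2 division of 1011000010010010 by 101001:
  pos 0: 101100 XOR 101001 = 000101
  pos 3: 101001 XOR 101001 = 000000
Remainder = 10010 (nonzero — an error is detected).

10010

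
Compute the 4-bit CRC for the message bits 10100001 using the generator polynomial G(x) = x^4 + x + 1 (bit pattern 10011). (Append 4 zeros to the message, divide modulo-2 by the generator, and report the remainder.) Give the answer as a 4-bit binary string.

0111

Append 4 zeros: 101000010000. Divide by 10011 (XOR where the leading bit is 1):
  pos 0: 10100 XOR 10011 = 00111
  pos 2: 11100 XOR 10011 = 01111
  pos 3: 11111 XOR 10011 = 01100
  pos 4: 11000 XOR 10011 = 01011
  pos 5: 10110 XOR 10011 = 00101
  pos 7: 10100 XOR 10011 = 00111
Remainder (last 4 bits) = 0111. This is the CRC / FCS.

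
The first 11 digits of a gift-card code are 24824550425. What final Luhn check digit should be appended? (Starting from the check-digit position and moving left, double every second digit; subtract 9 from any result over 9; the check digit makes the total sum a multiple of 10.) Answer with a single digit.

8

Partial digits right→left: 5 2 4 0 5 5 4 2 8 4 2
Double every second digit counting from the check-digit position (so the 1st, 3rd, 5th, ... of the partial from the right).
  doubled (with −9 where >9): 1 8 1 8 7 4 → sum 29
  kept as-is: 2 0 5 2 4 → sum 13
Total = 29 + 13 = 42.
Check digit = (10 − (42 mod 10)) mod 10 = 8.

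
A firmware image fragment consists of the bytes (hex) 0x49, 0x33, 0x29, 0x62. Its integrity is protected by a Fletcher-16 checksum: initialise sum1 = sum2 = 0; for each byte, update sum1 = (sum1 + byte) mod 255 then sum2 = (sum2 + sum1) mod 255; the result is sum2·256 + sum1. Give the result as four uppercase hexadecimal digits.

7308

Running sums (mod 255):
  after byte 0 (0x49): sum1=73, sum2=73
  after byte 1 (0x33): sum1=124, sum2=197
  after byte 2 (0x29): sum1=165, sum2=107
  after byte 3 (0x62): sum1=8, sum2=115
Checksum = sum2·256 + sum1 = 115·256 + 8 = 29448 = 0x7308.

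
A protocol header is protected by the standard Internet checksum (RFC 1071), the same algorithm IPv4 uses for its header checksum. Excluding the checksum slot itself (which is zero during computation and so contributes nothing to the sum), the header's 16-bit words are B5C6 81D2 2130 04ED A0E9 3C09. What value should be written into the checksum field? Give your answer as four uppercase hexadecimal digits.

C556

One's-complement addition (fold any carry out of bit 15 back into bit 0):
  0xB5C6 + 0x81D2 = 0x13798 → wrap carry → 0x3799
  0x3799 + 0x2130 = 0x058C9
  0x58C9 + 0x04ED = 0x05DB6
  0x5DB6 + 0xA0E9 = 0x0FE9F
  0xFE9F + 0x3C09 = 0x13AA8 → wrap carry → 0x3AA9
One's-complement sum = 0x3AA9.
Checksum = ~0x3AA9 & 0xFFFF = 0xC556.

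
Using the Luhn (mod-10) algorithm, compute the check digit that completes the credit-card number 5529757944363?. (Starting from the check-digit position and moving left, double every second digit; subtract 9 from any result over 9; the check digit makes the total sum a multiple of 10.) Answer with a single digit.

Partial digits right→left: 3 6 3 4 4 9 7 5 7 9 2 5 5
Double every second digit counting from the check-digit position (so the 1st, 3rd, 5th, ... of the partial from the right).
  doubled (with −9 where >9): 6 6 8 5 5 4 1 → sum 35
  kept as-is: 6 4 9 5 9 5 → sum 38
Total = 35 + 38 = 73.
Check digit = (10 − (73 mod 10)) mod 10 = 7.

7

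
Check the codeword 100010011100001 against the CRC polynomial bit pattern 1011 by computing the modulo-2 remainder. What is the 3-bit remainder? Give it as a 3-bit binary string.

000

Modulo-2 division of 100010011100001 by 1011:
  pos 0: 1000 XOR 1011 = 0011
  pos 2: 1110 XOR 1011 = 0101
  pos 3: 1010 XOR 1011 = 0001
  pos 6: 1111 XOR 1011 = 0100
  pos 7: 1000 XOR 1011 = 0011
  pos 9: 1100 XOR 1011 = 0111
  pos 10: 1110 XOR 1011 = 0101
  pos 11: 1011 XOR 1011 = 0000
Remainder = 000 (zero — the frame passes the CRC check).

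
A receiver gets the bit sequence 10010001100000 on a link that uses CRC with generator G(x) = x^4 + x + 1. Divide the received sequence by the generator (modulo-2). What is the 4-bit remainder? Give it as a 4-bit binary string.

Modulo-2 division of 10010001100000 by 10011:
  pos 0: 10010 XOR 10011 = 00001
  pos 4: 10011 XOR 10011 = 00000
Remainder = 0000 (zero — the frame passes the CRC check).

0000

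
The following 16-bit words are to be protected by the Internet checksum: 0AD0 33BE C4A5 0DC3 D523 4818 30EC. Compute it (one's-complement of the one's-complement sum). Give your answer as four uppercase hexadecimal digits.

One's-complement addition (fold any carry out of bit 15 back into bit 0):
  0x0AD0 + 0x33BE = 0x03E8E
  0x3E8E + 0xC4A5 = 0x10333 → wrap carry → 0x0334
  0x0334 + 0x0DC3 = 0x010F7
  0x10F7 + 0xD523 = 0x0E61A
  0xE61A + 0x4818 = 0x12E32 → wrap carry → 0x2E33
  0x2E33 + 0x30EC = 0x05F1F
One's-complement sum = 0x5F1F.
Checksum = ~0x5F1F & 0xFFFF = 0xA0E0.

A0E0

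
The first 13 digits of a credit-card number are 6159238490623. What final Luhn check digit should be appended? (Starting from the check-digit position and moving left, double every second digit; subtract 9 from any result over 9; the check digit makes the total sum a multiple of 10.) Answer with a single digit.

8

Partial digits right→left: 3 2 6 0 9 4 8 3 2 9 5 1 6
Double every second digit counting from the check-digit position (so the 1st, 3rd, 5th, ... of the partial from the right).
  doubled (with −9 where >9): 6 3 9 7 4 1 3 → sum 33
  kept as-is: 2 0 4 3 9 1 → sum 19
Total = 33 + 19 = 52.
Check digit = (10 − (52 mod 10)) mod 10 = 8.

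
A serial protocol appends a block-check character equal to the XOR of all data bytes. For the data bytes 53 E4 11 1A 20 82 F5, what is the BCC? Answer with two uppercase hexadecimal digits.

XOR the bytes together:
  start with 0x53
  0x53 ⊕ 0xE4 = 0xB7
  0xB7 ⊕ 0x11 = 0xA6
  0xA6 ⊕ 0x1A = 0xBC
  0xBC ⊕ 0x20 = 0x9C
  0x9C ⊕ 0x82 = 0x1E
  0x1E ⊕ 0xF5 = 0xEB

EB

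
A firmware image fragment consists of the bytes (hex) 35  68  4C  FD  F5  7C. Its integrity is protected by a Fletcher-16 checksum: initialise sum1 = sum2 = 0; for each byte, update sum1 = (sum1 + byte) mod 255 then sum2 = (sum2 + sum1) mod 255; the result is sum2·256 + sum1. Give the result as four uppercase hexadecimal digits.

DC5A

Running sums (mod 255):
  after byte 0 (35): sum1=53, sum2=53
  after byte 1 (68): sum1=157, sum2=210
  after byte 2 (4C): sum1=233, sum2=188
  after byte 3 (FD): sum1=231, sum2=164
  after byte 4 (F5): sum1=221, sum2=130
  after byte 5 (7C): sum1=90, sum2=220
Checksum = sum2·256 + sum1 = 220·256 + 90 = 56410 = 0xDC5A.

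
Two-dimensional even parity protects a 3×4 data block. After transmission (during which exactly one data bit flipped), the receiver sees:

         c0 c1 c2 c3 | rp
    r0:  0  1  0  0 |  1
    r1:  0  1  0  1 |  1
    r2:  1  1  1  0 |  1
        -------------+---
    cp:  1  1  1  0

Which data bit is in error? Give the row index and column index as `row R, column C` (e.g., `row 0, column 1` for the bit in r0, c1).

row 1, column 3

Recompute each row's even parity and compare to rp:
  r0: data parity 1, sent rp 1 → ok
  r1: data parity 0, sent rp 1 → mismatch
  r2: data parity 1, sent rp 1 → ok
Recompute each column's even parity and compare to cp:
  c0: data parity 1, sent cp 1 → ok
  c1: data parity 1, sent cp 1 → ok
  c2: data parity 1, sent cp 1 → ok
  c3: data parity 1, sent cp 0 → mismatch
Exactly one row (r1) and one column (c3) fail → the flipped bit is at their intersection.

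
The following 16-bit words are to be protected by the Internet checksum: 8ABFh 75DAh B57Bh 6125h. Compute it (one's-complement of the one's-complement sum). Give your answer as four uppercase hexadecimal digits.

One's-complement addition (fold any carry out of bit 15 back into bit 0):
  0x8ABF + 0x75DA = 0x10099 → wrap carry → 0x009A
  0x009A + 0xB57B = 0x0B615
  0xB615 + 0x6125 = 0x1173A → wrap carry → 0x173B
One's-complement sum = 0x173B.
Checksum = ~0x173B & 0xFFFF = 0xE8C4.

E8C4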